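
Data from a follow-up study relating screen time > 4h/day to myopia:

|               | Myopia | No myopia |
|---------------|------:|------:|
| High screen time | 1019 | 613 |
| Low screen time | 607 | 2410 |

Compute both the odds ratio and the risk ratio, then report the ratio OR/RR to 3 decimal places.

Cells: a = 1019, b = 613, c = 607, d = 2410.
OR = (1019·2410)/(613·607) = 2455790/372091 = 6.59997
Risk in exposed = 1019/1632 = 0.62439; risk in unexposed = 607/3017 = 0.20119; RR = 3.10342
OR/RR = 6.59997 / 3.10342 = 2.12668
The outcome is not rare, so the OR lies further from 1 than the RR.

2.127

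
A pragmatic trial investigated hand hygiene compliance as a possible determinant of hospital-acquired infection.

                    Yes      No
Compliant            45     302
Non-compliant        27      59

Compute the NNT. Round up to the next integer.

Risk in treated group = 45/347 = 0.12968; risk in control = 27/86 = 0.31395.
Absolute risk reduction = 0.31395 − 0.12968 = 0.18427
NNT = 1 / ARR = 1 / 0.18427 = 5.427 → round up → 6

6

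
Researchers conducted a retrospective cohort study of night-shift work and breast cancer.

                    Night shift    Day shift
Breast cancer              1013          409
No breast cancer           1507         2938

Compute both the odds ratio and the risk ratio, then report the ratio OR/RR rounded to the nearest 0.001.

Reading the table with exposure as columns: a = 1013 (Night shift, case), b = 1507 (Night shift, non-case), c = 409 (Day shift, case), d = 2938.
OR = (1013·2938)/(1507·409) = 2976194/616363 = 4.82864
Risk in exposed = 1013/2520 = 0.40198; risk in unexposed = 409/3347 = 0.12220; RR = 3.28959
OR/RR = 4.82864 / 3.28959 = 1.46786
The outcome is not rare, so the OR lies further from 1 than the RR.

1.468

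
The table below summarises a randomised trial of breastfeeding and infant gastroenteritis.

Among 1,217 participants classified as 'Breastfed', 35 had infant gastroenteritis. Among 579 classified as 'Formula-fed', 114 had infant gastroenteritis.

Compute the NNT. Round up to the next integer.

Risk in treated group = 35/1217 = 0.02876; risk in control = 114/579 = 0.19689.
Absolute risk reduction = 0.19689 − 0.02876 = 0.16813
NNT = 1 / ARR = 1 / 0.16813 = 5.948 → round up → 6

6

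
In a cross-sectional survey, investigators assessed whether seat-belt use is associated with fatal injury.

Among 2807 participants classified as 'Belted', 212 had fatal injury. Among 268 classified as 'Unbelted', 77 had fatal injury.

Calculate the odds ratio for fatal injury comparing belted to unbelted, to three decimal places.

From the description: a = 212, b = 2595, c = 77, d = 191.
OR = (a·d)/(b·c) = (212 × 191) / (2595 × 77) = 40492 / 199815 = 0.20265
Exposure is associated with lower odds of fatal injury (OR = 0.20 < 1).

0.203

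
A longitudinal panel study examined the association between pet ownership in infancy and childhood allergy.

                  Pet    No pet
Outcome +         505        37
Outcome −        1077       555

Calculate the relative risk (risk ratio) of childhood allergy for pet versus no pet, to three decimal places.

5.107

Reading the table with exposure as columns: a = 505 (Pet, case), b = 1077 (Pet, non-case), c = 37 (No pet, case), d = 555.
Risk in exposed = 505/1582 = 0.31922; risk in unexposed = 37/592 = 0.06250.
RR = 0.31922 / 0.06250 = 5.10746
The risk among the exposed is 5.11 times that among the unexposed.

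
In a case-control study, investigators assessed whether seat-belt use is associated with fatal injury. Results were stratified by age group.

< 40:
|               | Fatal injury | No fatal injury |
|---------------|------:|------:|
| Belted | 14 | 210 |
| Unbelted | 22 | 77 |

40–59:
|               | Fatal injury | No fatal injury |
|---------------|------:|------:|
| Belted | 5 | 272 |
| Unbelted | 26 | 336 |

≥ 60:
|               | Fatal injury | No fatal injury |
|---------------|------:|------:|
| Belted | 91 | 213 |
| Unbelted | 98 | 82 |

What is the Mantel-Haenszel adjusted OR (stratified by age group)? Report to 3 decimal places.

0.312

OR_MH = Σ(aᵢdᵢ/nᵢ) / Σ(bᵢcᵢ/nᵢ), where nᵢ is the stratum total.
Stratum 1 (< 40): n = 323; a·d/n = 14·77/323 = 3.3375; b·c/n = 210·22/323 = 14.3034
Stratum 2 (40–59): n = 639; a·d/n = 5·336/639 = 2.6291; b·c/n = 272·26/639 = 11.0673
Stratum 3 (≥ 60): n = 484; a·d/n = 91·82/484 = 15.4174; b·c/n = 213·98/484 = 43.1281
OR_MH = (3.3375 + 2.6291 + 15.4174) / (14.3034 + 11.0673 + 43.1281) = 21.3839 / 68.4988 = 0.31218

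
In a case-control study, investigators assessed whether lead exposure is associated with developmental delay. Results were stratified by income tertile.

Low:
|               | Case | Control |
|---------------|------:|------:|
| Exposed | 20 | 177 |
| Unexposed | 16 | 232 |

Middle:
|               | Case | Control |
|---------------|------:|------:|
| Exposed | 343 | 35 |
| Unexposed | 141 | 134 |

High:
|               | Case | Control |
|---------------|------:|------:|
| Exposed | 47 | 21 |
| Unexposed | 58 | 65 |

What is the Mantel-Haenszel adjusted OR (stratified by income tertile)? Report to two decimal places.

OR_MH = Σ(aᵢdᵢ/nᵢ) / Σ(bᵢcᵢ/nᵢ), where nᵢ is the stratum total.
Stratum 1 (Low): n = 445; a·d/n = 20·232/445 = 10.4270; b·c/n = 177·16/445 = 6.3640
Stratum 2 (Middle): n = 653; a·d/n = 343·134/653 = 70.3859; b·c/n = 35·141/653 = 7.5574
Stratum 3 (High): n = 191; a·d/n = 47·65/191 = 15.9948; b·c/n = 21·58/191 = 6.3770
OR_MH = (10.4270 + 70.3859 + 15.9948) / (6.3640 + 7.5574 + 6.3770) = 96.8076 / 20.2984 = 4.76922

4.77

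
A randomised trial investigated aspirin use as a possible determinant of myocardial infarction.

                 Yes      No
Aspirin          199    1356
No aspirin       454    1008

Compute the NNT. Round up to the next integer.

6

Risk in treated group = 199/1555 = 0.12797; risk in control = 454/1462 = 0.31053.
Absolute risk reduction = 0.31053 − 0.12797 = 0.18256
NNT = 1 / ARR = 1 / 0.18256 = 5.478 → round up → 6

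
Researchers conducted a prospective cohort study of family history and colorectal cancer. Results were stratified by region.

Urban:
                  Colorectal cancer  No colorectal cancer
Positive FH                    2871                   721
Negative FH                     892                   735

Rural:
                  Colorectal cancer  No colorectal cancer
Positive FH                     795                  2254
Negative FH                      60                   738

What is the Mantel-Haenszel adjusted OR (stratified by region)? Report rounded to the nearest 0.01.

3.52

OR_MH = Σ(aᵢdᵢ/nᵢ) / Σ(bᵢcᵢ/nᵢ), where nᵢ is the stratum total.
Stratum 1 (Urban): n = 5219; a·d/n = 2871·735/5219 = 404.3275; b·c/n = 721·892/5219 = 123.2290
Stratum 2 (Rural): n = 3847; a·d/n = 795·738/3847 = 152.5110; b·c/n = 2254·60/3847 = 35.1547
OR_MH = (404.3275 + 152.5110) / (123.2290 + 35.1547) = 556.8385 / 158.3836 = 3.51576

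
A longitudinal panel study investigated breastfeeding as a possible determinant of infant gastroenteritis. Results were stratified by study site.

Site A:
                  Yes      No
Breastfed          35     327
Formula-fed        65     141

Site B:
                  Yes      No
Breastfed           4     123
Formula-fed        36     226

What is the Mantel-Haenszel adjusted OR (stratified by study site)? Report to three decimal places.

OR_MH = Σ(aᵢdᵢ/nᵢ) / Σ(bᵢcᵢ/nᵢ), where nᵢ is the stratum total.
Stratum 1 (Site A): n = 568; a·d/n = 35·141/568 = 8.6884; b·c/n = 327·65/568 = 37.4208
Stratum 2 (Site B): n = 389; a·d/n = 4·226/389 = 2.3239; b·c/n = 123·36/389 = 11.3830
OR_MH = (8.6884 + 2.3239) / (37.4208 + 11.3830) = 11.0123 / 48.8038 = 0.22564

0.226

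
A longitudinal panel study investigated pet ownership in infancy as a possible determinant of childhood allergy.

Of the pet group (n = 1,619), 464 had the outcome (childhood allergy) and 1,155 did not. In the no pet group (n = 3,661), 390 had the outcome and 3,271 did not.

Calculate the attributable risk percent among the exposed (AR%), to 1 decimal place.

From the description: a = 464, b = 1155, c = 390, d = 3271.
Risk in exposed = 464/1619 = 0.28660; risk in unexposed = 390/3661 = 0.10653.
RR = 0.28660/0.10653 = 2.69033
AR% = (RR − 1)/RR × 100 = (2.69033 − 1)/2.69033 × 100 = 62.8299%

62.8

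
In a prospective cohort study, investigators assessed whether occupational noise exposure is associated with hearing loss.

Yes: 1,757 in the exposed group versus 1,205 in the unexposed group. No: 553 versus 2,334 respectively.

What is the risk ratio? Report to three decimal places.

2.234

From the description: a = 1757, b = 553, c = 1205, d = 2334.
Risk in exposed = 1757/2310 = 0.76061; risk in unexposed = 1205/3539 = 0.34049.
RR = 0.76061 / 0.34049 = 2.23385
The risk among the exposed is 2.23 times that among the unexposed.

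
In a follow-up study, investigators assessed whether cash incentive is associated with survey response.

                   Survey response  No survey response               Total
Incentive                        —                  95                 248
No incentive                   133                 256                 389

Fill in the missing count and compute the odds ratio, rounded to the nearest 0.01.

The missing cell is in the exposed row: 248 − 95 = 153.
So a = 153, b = 95, c = 133, d = 256.
OR = (a·d)/(b·c) = (153 × 256) / (95 × 133) = 39168 / 12635 = 3.09996

3.10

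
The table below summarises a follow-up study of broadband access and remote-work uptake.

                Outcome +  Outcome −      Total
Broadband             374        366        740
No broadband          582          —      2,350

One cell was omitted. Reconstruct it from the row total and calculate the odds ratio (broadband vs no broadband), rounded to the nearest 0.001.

3.104

The missing cell is in the unexposed row: 2350 − 582 = 1768.
So a = 374, b = 366, c = 582, d = 1768.
OR = (a·d)/(b·c) = (374 × 1768) / (366 × 582) = 661232 / 213012 = 3.10420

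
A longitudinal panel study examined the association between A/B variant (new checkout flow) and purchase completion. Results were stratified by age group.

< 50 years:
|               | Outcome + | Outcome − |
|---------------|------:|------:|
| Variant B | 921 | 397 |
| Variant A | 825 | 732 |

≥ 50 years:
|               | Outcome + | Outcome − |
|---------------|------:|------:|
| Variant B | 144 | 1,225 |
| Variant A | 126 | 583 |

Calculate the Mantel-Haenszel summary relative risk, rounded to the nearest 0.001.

RR_MH = Σ(aᵢ·n₀ᵢ/nᵢ) / Σ(cᵢ·n₁ᵢ/nᵢ), with n₁ᵢ = aᵢ+bᵢ (exposed), n₀ᵢ = cᵢ+dᵢ (unexposed), nᵢ = n₁ᵢ+n₀ᵢ.
Stratum 1 (< 50 years): n₁ = 1318, n₀ = 1557, n = 2875; a·n₀/n = 921·1557/2875 = 498.7816; c·n₁/n = 825·1318/2875 = 378.2087
Stratum 2 (≥ 50 years): n₁ = 1369, n₀ = 709, n = 2078; a·n₀/n = 144·709/2078 = 49.1319; c·n₁/n = 126·1369/2078 = 83.0096
RR_MH = (498.7816 + 49.1319) / (378.2087 + 83.0096) = 547.9134 / 461.2183 = 1.18797

1.188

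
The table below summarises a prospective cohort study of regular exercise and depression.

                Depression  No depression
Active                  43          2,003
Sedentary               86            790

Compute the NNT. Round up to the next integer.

13

Risk in treated group = 43/2046 = 0.02102; risk in control = 86/876 = 0.09817.
Absolute risk reduction = 0.09817 − 0.02102 = 0.07716
NNT = 1 / ARR = 1 / 0.07716 = 12.961 → round up → 13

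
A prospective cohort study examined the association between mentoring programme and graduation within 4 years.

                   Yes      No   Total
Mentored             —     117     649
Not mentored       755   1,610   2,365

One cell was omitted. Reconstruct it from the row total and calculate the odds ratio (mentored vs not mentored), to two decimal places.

9.70

The missing cell is in the exposed row: 649 − 117 = 532.
So a = 532, b = 117, c = 755, d = 1610.
OR = (a·d)/(b·c) = (532 × 1610) / (117 × 755) = 856520 / 88335 = 9.69627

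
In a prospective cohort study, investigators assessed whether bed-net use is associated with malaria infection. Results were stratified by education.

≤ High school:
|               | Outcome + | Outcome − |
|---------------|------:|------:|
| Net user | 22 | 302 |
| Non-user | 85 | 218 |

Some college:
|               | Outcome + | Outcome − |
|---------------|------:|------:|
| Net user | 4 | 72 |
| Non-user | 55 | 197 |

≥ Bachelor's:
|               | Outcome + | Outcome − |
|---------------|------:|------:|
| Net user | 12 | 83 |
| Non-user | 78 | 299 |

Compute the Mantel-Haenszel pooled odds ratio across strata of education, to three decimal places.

OR_MH = Σ(aᵢdᵢ/nᵢ) / Σ(bᵢcᵢ/nᵢ), where nᵢ is the stratum total.
Stratum 1 (≤ High school): n = 627; a·d/n = 22·218/627 = 7.6491; b·c/n = 302·85/627 = 40.9410
Stratum 2 (Some college): n = 328; a·d/n = 4·197/328 = 2.4024; b·c/n = 72·55/328 = 12.0732
Stratum 3 (≥ Bachelor's): n = 472; a·d/n = 12·299/472 = 7.6017; b·c/n = 83·78/472 = 13.7161
OR_MH = (7.6491 + 2.4024 + 7.6017) / (40.9410 + 12.0732 + 13.7161) = 17.6533 / 66.7303 = 0.26455

0.265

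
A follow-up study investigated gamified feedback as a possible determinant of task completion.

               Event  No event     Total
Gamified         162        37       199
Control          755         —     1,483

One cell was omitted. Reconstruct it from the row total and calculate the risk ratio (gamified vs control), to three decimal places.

The missing cell is in the unexposed row: 1483 − 755 = 728.
So a = 162, b = 37, c = 755, d = 728.
RR = [a/(a+b)] / [c/(c+d)] = (162/199) / (755/1483) = 0.81407/0.50910 = 1.59903

1.599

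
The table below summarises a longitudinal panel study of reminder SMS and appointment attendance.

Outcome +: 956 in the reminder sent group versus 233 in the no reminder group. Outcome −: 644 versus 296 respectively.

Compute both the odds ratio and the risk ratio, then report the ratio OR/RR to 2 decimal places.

From the description: a = 956, b = 644, c = 233, d = 296.
OR = (956·296)/(644·233) = 282976/150052 = 1.88585
Risk in exposed = 956/1600 = 0.59750; risk in unexposed = 233/529 = 0.44045; RR = 1.35656
OR/RR = 1.88585 / 1.35656 = 1.39018
The outcome is not rare, so the OR lies further from 1 than the RR.

1.39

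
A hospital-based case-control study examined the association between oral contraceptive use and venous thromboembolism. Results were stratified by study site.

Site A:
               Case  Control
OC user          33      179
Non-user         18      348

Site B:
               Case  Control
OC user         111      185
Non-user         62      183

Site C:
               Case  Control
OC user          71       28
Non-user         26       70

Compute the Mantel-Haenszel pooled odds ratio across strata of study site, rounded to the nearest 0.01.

OR_MH = Σ(aᵢdᵢ/nᵢ) / Σ(bᵢcᵢ/nᵢ), where nᵢ is the stratum total.
Stratum 1 (Site A): n = 578; a·d/n = 33·348/578 = 19.8685; b·c/n = 179·18/578 = 5.5744
Stratum 2 (Site B): n = 541; a·d/n = 111·183/541 = 37.5471; b·c/n = 185·62/541 = 21.2015
Stratum 3 (Site C): n = 195; a·d/n = 71·70/195 = 25.4872; b·c/n = 28·26/195 = 3.7333
OR_MH = (19.8685 + 37.5471 + 25.4872) / (5.5744 + 21.2015 + 3.7333) = 82.9028 / 30.5092 = 2.71731

2.72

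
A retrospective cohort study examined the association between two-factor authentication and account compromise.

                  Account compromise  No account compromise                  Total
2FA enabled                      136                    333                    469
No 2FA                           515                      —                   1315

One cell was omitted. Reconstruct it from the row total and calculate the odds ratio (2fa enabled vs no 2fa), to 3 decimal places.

0.634

The missing cell is in the unexposed row: 1315 − 515 = 800.
So a = 136, b = 333, c = 515, d = 800.
OR = (a·d)/(b·c) = (136 × 800) / (333 × 515) = 108800 / 171495 = 0.63442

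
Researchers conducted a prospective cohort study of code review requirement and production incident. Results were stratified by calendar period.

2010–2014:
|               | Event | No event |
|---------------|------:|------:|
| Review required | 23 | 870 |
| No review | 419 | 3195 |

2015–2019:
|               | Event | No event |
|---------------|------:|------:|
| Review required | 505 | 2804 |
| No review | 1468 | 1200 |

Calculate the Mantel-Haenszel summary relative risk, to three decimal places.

0.272

RR_MH = Σ(aᵢ·n₀ᵢ/nᵢ) / Σ(cᵢ·n₁ᵢ/nᵢ), with n₁ᵢ = aᵢ+bᵢ (exposed), n₀ᵢ = cᵢ+dᵢ (unexposed), nᵢ = n₁ᵢ+n₀ᵢ.
Stratum 1 (2010–2014): n₁ = 893, n₀ = 3614, n = 4507; a·n₀/n = 23·3614/4507 = 18.4429; c·n₁/n = 419·893/4507 = 83.0191
Stratum 2 (2015–2019): n₁ = 3309, n₀ = 2668, n = 5977; a·n₀/n = 505·2668/5977 = 225.4208; c·n₁/n = 1468·3309/5977 = 812.7174
RR_MH = (18.4429 + 225.4208) / (83.0191 + 812.7174) = 243.8636 / 895.7365 = 0.27225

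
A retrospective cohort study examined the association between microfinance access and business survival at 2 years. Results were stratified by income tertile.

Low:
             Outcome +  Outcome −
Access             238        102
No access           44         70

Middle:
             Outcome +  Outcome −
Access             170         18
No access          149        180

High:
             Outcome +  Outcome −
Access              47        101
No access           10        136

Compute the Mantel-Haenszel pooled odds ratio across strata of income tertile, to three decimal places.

6.355

OR_MH = Σ(aᵢdᵢ/nᵢ) / Σ(bᵢcᵢ/nᵢ), where nᵢ is the stratum total.
Stratum 1 (Low): n = 454; a·d/n = 238·70/454 = 36.6960; b·c/n = 102·44/454 = 9.8855
Stratum 2 (Middle): n = 517; a·d/n = 170·180/517 = 59.1876; b·c/n = 18·149/517 = 5.1876
Stratum 3 (High): n = 294; a·d/n = 47·136/294 = 21.7415; b·c/n = 101·10/294 = 3.4354
OR_MH = (36.6960 + 59.1876 + 21.7415) / (9.8855 + 5.1876 + 3.4354) = 117.6252 / 18.5085 = 6.35521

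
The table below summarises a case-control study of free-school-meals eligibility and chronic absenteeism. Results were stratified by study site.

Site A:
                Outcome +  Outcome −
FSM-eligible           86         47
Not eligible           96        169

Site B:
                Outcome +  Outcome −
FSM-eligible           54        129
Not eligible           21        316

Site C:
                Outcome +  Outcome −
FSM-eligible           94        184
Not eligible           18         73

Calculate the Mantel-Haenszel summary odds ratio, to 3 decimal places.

3.445

OR_MH = Σ(aᵢdᵢ/nᵢ) / Σ(bᵢcᵢ/nᵢ), where nᵢ is the stratum total.
Stratum 1 (Site A): n = 398; a·d/n = 86·169/398 = 36.5176; b·c/n = 47·96/398 = 11.3367
Stratum 2 (Site B): n = 520; a·d/n = 54·316/520 = 32.8154; b·c/n = 129·21/520 = 5.2096
Stratum 3 (Site C): n = 369; a·d/n = 94·73/369 = 18.5962; b·c/n = 184·18/369 = 8.9756
OR_MH = (36.5176 + 32.8154 + 18.5962) / (11.3367 + 5.2096 + 8.9756) = 87.9292 / 25.5219 = 3.44524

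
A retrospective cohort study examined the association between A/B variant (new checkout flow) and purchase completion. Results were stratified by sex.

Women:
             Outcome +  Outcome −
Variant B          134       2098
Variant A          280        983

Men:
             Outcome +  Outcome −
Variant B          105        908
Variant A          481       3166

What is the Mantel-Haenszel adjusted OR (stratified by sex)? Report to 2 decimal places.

OR_MH = Σ(aᵢdᵢ/nᵢ) / Σ(bᵢcᵢ/nᵢ), where nᵢ is the stratum total.
Stratum 1 (Women): n = 3495; a·d/n = 134·983/3495 = 37.6887; b·c/n = 2098·280/3495 = 168.0801
Stratum 2 (Men): n = 4660; a·d/n = 105·3166/4660 = 71.3369; b·c/n = 908·481/4660 = 93.7227
OR_MH = (37.6887 + 71.3369) / (168.0801 + 93.7227) = 109.0256 / 261.8029 = 0.41644

0.42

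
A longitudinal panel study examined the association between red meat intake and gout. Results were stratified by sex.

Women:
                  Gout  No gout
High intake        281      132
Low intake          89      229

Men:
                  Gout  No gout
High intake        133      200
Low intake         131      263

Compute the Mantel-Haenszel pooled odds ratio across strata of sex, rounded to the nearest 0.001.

2.613

OR_MH = Σ(aᵢdᵢ/nᵢ) / Σ(bᵢcᵢ/nᵢ), where nᵢ is the stratum total.
Stratum 1 (Women): n = 731; a·d/n = 281·229/731 = 88.0287; b·c/n = 132·89/731 = 16.0711
Stratum 2 (Men): n = 727; a·d/n = 133·263/727 = 48.1142; b·c/n = 200·131/727 = 36.0385
OR_MH = (88.0287 + 48.1142) / (16.0711 + 36.0385) = 136.1429 / 52.1096 = 2.61262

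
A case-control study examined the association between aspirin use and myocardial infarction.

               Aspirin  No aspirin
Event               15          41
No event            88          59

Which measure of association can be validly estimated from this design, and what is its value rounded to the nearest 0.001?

Reading the table with exposure as columns: a = 15 (Aspirin, case), b = 88 (Aspirin, non-case), c = 41 (No aspirin, case), d = 59.
This is a case-control study: participants were sampled on outcome status, so risks in the source population cannot be estimated directly — relative risk is not valid here. The odds ratio is the appropriate measure.
OR = (a·d)/(b·c) = (15 × 59) / (88 × 41) = 885 / 3608 = 0.24529

0.245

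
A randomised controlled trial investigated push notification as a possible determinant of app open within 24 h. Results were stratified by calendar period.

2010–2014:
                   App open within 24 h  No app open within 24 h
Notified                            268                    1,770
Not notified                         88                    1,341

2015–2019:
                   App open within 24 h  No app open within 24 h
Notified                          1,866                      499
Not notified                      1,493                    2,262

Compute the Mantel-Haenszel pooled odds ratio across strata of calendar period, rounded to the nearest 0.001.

4.760

OR_MH = Σ(aᵢdᵢ/nᵢ) / Σ(bᵢcᵢ/nᵢ), where nᵢ is the stratum total.
Stratum 1 (2010–2014): n = 3467; a·d/n = 268·1341/3467 = 103.6596; b·c/n = 1770·88/3467 = 44.9264
Stratum 2 (2015–2019): n = 6120; a·d/n = 1866·2262/6120 = 689.6882; b·c/n = 499·1493/6120 = 121.7332
OR_MH = (103.6596 + 689.6882) / (44.9264 + 121.7332) = 793.3479 / 166.6596 = 4.76029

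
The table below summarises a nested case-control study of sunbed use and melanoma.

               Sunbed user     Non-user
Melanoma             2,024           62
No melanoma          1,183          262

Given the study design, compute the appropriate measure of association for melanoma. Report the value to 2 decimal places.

7.23

Reading the table with exposure as columns: a = 2024 (Sunbed user, case), b = 1183 (Sunbed user, non-case), c = 62 (Non-user, case), d = 262.
This is a nested case-control study: participants were sampled on outcome status, so risks in the source population cannot be estimated directly — relative risk is not valid here. The odds ratio is the appropriate measure.
OR = (a·d)/(b·c) = (2024 × 262) / (1183 × 62) = 530288 / 73346 = 7.22995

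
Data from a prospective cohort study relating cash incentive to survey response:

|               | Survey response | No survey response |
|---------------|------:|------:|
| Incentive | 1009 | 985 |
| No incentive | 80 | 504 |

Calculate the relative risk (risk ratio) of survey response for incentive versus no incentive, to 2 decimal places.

3.69

Cells: a = 1009, b = 985, c = 80, d = 504.
Risk in exposed = 1009/1994 = 0.50602; risk in unexposed = 80/584 = 0.13699.
RR = 0.50602 / 0.13699 = 3.69393
The risk among the exposed is 3.69 times that among the unexposed.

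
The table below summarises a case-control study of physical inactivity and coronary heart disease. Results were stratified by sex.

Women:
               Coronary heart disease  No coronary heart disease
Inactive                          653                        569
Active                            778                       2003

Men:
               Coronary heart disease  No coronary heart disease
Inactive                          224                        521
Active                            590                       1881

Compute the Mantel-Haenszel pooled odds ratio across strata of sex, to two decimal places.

2.22

OR_MH = Σ(aᵢdᵢ/nᵢ) / Σ(bᵢcᵢ/nᵢ), where nᵢ is the stratum total.
Stratum 1 (Women): n = 4003; a·d/n = 653·2003/4003 = 326.7447; b·c/n = 569·778/4003 = 110.5876
Stratum 2 (Men): n = 3216; a·d/n = 224·1881/3216 = 131.0149; b·c/n = 521·590/3216 = 95.5815
OR_MH = (326.7447 + 131.0149) / (110.5876 + 95.5815) = 457.7596 / 206.1690 = 2.22031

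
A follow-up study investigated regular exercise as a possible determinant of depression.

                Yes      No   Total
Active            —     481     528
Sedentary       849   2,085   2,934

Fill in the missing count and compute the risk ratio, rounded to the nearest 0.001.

The missing cell is in the exposed row: 528 − 481 = 47.
So a = 47, b = 481, c = 849, d = 2085.
RR = [a/(a+b)] / [c/(c+d)] = (47/528) / (849/2934) = 0.08902/0.28937 = 0.30762

0.308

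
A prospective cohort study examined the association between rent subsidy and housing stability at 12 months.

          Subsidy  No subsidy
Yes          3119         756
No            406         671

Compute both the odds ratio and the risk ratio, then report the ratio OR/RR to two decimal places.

4.08

Reading the table with exposure as columns: a = 3119 (Subsidy, case), b = 406 (Subsidy, non-case), c = 756 (No subsidy, case), d = 671.
OR = (3119·671)/(406·756) = 2092849/306936 = 6.81852
Risk in exposed = 3119/3525 = 0.88482; risk in unexposed = 756/1427 = 0.52978; RR = 1.67016
OR/RR = 6.81852 / 1.67016 = 4.08255
The outcome is not rare, so the OR lies further from 1 than the RR.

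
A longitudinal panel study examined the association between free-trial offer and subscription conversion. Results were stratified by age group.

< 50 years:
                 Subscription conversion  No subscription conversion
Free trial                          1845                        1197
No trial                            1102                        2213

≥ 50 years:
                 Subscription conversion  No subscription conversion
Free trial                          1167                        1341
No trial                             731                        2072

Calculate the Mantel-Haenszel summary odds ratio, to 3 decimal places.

2.799

OR_MH = Σ(aᵢdᵢ/nᵢ) / Σ(bᵢcᵢ/nᵢ), where nᵢ is the stratum total.
Stratum 1 (< 50 years): n = 6357; a·d/n = 1845·2213/6357 = 642.2817; b·c/n = 1197·1102/6357 = 207.5026
Stratum 2 (≥ 50 years): n = 5311; a·d/n = 1167·2072/5311 = 455.2860; b·c/n = 1341·731/5311 = 184.5737
OR_MH = (642.2817 + 455.2860) / (207.5026 + 184.5737) = 1097.5677 / 392.0763 = 2.79937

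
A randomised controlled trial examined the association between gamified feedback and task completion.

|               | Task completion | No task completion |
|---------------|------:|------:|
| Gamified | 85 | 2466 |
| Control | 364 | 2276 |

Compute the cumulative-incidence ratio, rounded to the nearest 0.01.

Cells: a = 85, b = 2466, c = 364, d = 2276.
Risk in exposed = 85/2551 = 0.03332; risk in unexposed = 364/2640 = 0.13788.
RR = 0.03332 / 0.13788 = 0.24166
The risk is 76% lower among the exposed than among the unexposed.

0.24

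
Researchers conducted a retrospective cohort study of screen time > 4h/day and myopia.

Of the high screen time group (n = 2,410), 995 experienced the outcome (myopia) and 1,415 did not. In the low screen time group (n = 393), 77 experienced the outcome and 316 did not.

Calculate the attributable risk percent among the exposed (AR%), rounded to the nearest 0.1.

52.5

From the description: a = 995, b = 1415, c = 77, d = 316.
Risk in exposed = 995/2410 = 0.41286; risk in unexposed = 77/393 = 0.19593.
RR = 0.41286/0.19593 = 2.10721
AR% = (RR − 1)/RR × 100 = (2.10721 − 1)/2.10721 × 100 = 52.5439%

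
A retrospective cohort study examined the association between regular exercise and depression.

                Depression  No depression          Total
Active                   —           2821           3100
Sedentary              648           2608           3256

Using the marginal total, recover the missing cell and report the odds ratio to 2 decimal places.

The missing cell is in the exposed row: 3100 − 2821 = 279.
So a = 279, b = 2821, c = 648, d = 2608.
OR = (a·d)/(b·c) = (279 × 2608) / (2821 × 648) = 727632 / 1828008 = 0.39805

0.40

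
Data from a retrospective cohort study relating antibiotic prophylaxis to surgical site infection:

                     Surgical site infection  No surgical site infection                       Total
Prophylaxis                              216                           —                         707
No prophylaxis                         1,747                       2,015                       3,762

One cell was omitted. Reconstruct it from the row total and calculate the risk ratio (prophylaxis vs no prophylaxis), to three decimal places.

The missing cell is in the exposed row: 707 − 216 = 491.
So a = 216, b = 491, c = 1747, d = 2015.
RR = [a/(a+b)] / [c/(c+d)] = (216/707) / (1747/3762) = 0.30552/0.46438 = 0.65790

0.658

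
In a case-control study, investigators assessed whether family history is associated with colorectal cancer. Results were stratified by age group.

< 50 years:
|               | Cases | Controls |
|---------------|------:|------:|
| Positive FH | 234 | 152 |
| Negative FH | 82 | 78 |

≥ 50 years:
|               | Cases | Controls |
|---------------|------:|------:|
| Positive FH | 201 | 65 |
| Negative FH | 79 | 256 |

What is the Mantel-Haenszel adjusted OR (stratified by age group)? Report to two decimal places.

3.79

OR_MH = Σ(aᵢdᵢ/nᵢ) / Σ(bᵢcᵢ/nᵢ), where nᵢ is the stratum total.
Stratum 1 (< 50 years): n = 546; a·d/n = 234·78/546 = 33.4286; b·c/n = 152·82/546 = 22.8278
Stratum 2 (≥ 50 years): n = 601; a·d/n = 201·256/601 = 85.6173; b·c/n = 65·79/601 = 8.5441
OR_MH = (33.4286 + 85.6173) / (22.8278 + 8.5441) = 119.0459 / 31.3719 = 3.79466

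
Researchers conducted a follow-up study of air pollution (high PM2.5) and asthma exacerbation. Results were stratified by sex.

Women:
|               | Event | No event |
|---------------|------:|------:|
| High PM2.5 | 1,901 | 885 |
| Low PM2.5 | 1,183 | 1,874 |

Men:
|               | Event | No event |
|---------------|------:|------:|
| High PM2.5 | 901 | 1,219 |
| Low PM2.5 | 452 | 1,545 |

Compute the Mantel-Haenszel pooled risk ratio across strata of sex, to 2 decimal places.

1.80

RR_MH = Σ(aᵢ·n₀ᵢ/nᵢ) / Σ(cᵢ·n₁ᵢ/nᵢ), with n₁ᵢ = aᵢ+bᵢ (exposed), n₀ᵢ = cᵢ+dᵢ (unexposed), nᵢ = n₁ᵢ+n₀ᵢ.
Stratum 1 (Women): n₁ = 2786, n₀ = 3057, n = 5843; a·n₀/n = 1901·3057/5843 = 994.5845; c·n₁/n = 1183·2786/5843 = 564.0661
Stratum 2 (Men): n₁ = 2120, n₀ = 1997, n = 4117; a·n₀/n = 901·1997/4117 = 437.0408; c·n₁/n = 452·2120/4117 = 232.7520
RR_MH = (994.5845 + 437.0408) / (564.0661 + 232.7520) = 1431.6253 / 796.8181 = 1.79668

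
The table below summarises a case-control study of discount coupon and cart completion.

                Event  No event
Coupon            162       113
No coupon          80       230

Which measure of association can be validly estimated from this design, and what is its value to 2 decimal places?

4.12

Cells: a = 162, b = 113, c = 80, d = 230.
This is a case-control study: participants were sampled on outcome status, so risks in the source population cannot be estimated directly — relative risk is not valid here. The odds ratio is the appropriate measure.
OR = (a·d)/(b·c) = (162 × 230) / (113 × 80) = 37260 / 9040 = 4.12168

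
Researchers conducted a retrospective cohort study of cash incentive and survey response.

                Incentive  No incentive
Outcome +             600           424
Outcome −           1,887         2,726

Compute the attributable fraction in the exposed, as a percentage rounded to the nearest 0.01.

44.21

Reading the table with exposure as columns: a = 600 (Incentive, case), b = 1887 (Incentive, non-case), c = 424 (No incentive, case), d = 2726.
Risk in exposed = 600/2487 = 0.24125; risk in unexposed = 424/3150 = 0.13460.
RR = 0.24125/0.13460 = 1.79234
AR% = (RR − 1)/RR × 100 = (1.79234 − 1)/1.79234 × 100 = 44.2070%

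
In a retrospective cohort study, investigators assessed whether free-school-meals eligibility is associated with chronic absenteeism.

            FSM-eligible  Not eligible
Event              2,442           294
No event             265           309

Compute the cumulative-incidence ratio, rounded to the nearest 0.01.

1.85

Reading the table with exposure as columns: a = 2442 (FSM-eligible, case), b = 265 (FSM-eligible, non-case), c = 294 (Not eligible, case), d = 309.
Risk in exposed = 2442/2707 = 0.90211; risk in unexposed = 294/603 = 0.48756.
RR = 0.90211 / 0.48756 = 1.85024
The risk among the exposed is 1.85 times that among the unexposed.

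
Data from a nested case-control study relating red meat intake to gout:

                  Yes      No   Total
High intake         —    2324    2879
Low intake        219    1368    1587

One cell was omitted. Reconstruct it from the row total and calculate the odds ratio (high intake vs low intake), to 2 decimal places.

1.49

The missing cell is in the exposed row: 2879 − 2324 = 555.
So a = 555, b = 2324, c = 219, d = 1368.
OR = (a·d)/(b·c) = (555 × 1368) / (2324 × 219) = 759240 / 508956 = 1.49176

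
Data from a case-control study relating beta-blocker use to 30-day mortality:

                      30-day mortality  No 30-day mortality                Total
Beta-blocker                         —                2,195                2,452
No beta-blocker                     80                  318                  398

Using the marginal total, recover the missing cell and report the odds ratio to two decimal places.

The missing cell is in the exposed row: 2452 − 2195 = 257.
So a = 257, b = 2195, c = 80, d = 318.
OR = (a·d)/(b·c) = (257 × 318) / (2195 × 80) = 81726 / 175600 = 0.46541

0.47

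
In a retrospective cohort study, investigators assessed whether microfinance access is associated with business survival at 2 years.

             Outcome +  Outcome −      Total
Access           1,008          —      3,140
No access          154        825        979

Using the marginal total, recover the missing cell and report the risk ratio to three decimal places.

2.041

The missing cell is in the exposed row: 3140 − 1008 = 2132.
So a = 1008, b = 2132, c = 154, d = 825.
RR = [a/(a+b)] / [c/(c+d)] = (1008/3140) / (154/979) = 0.32102/0.15730 = 2.04076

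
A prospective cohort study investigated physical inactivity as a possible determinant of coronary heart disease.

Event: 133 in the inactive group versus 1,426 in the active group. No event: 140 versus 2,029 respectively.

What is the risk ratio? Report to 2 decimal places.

1.18

From the description: a = 133, b = 140, c = 1426, d = 2029.
Risk in exposed = 133/273 = 0.48718; risk in unexposed = 1426/3455 = 0.41274.
RR = 0.48718 / 0.41274 = 1.18037
The risk among the exposed is 1.18 times that among the unexposed.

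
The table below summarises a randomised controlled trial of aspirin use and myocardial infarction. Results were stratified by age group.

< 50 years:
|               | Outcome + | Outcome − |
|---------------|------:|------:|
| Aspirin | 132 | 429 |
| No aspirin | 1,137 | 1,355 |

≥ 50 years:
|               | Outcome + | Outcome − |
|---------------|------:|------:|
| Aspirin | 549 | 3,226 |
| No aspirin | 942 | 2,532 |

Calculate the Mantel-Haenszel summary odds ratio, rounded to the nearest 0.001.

0.432

OR_MH = Σ(aᵢdᵢ/nᵢ) / Σ(bᵢcᵢ/nᵢ), where nᵢ is the stratum total.
Stratum 1 (< 50 years): n = 3053; a·d/n = 132·1355/3053 = 58.5850; b·c/n = 429·1137/3053 = 159.7684
Stratum 2 (≥ 50 years): n = 7249; a·d/n = 549·2532/7249 = 191.7600; b·c/n = 3226·942/7249 = 419.2153
OR_MH = (58.5850 + 191.7600) / (159.7684 + 419.2153) = 250.3450 / 578.9838 = 0.43239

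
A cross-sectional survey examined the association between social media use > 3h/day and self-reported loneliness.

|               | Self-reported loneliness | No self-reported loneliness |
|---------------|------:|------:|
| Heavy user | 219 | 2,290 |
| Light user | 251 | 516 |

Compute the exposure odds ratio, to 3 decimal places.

0.197

Cells: a = 219, b = 2290, c = 251, d = 516.
OR = (a·d)/(b·c) = (219 × 516) / (2290 × 251) = 113004 / 574790 = 0.19660
Exposure is associated with lower odds of self-reported loneliness (OR = 0.20 < 1).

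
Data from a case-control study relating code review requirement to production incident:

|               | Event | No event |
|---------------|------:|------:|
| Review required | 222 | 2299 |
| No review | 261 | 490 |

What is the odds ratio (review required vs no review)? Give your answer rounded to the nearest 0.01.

Cells: a = 222, b = 2299, c = 261, d = 490.
OR = (a·d)/(b·c) = (222 × 490) / (2299 × 261) = 108780 / 600039 = 0.18129
Exposure is associated with lower odds of production incident (OR = 0.18 < 1).

0.18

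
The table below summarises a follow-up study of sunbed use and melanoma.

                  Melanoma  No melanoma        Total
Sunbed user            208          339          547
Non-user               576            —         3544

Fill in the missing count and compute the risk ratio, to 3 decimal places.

The missing cell is in the unexposed row: 3544 − 576 = 2968.
So a = 208, b = 339, c = 576, d = 2968.
RR = [a/(a+b)] / [c/(c+d)] = (208/547) / (576/3544) = 0.38026/0.16253 = 2.33963

2.340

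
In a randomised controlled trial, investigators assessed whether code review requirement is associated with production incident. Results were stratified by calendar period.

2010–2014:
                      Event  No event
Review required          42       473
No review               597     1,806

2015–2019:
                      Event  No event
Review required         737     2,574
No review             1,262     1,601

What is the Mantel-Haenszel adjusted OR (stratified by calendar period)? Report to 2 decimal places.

0.35

OR_MH = Σ(aᵢdᵢ/nᵢ) / Σ(bᵢcᵢ/nᵢ), where nᵢ is the stratum total.
Stratum 1 (2010–2014): n = 2918; a·d/n = 42·1806/2918 = 25.9945; b·c/n = 473·597/2918 = 96.7721
Stratum 2 (2015–2019): n = 6174; a·d/n = 737·1601/6174 = 191.1139; b·c/n = 2574·1262/6174 = 526.1399
OR_MH = (25.9945 + 191.1139) / (96.7721 + 526.1399) = 217.1084 / 622.9120 = 0.34854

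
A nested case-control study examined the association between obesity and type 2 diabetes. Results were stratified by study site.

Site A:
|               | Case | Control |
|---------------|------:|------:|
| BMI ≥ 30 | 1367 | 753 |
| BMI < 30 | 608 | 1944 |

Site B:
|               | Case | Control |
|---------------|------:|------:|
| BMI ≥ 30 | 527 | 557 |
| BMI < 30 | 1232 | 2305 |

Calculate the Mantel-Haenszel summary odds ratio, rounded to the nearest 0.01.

OR_MH = Σ(aᵢdᵢ/nᵢ) / Σ(bᵢcᵢ/nᵢ), where nᵢ is the stratum total.
Stratum 1 (Site A): n = 4672; a·d/n = 1367·1944/4672 = 568.8031; b·c/n = 753·608/4672 = 97.9932
Stratum 2 (Site B): n = 4621; a·d/n = 527·2305/4621 = 262.8728; b·c/n = 557·1232/4621 = 148.5012
OR_MH = (568.8031 + 262.8728) / (97.9932 + 148.5012) = 831.6758 / 246.4943 = 3.37402

3.37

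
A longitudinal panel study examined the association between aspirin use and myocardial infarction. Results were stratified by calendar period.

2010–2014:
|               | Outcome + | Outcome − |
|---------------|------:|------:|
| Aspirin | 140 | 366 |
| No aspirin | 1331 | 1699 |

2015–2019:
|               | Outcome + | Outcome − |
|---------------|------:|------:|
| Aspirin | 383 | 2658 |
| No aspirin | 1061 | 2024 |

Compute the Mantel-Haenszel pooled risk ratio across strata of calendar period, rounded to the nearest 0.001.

RR_MH = Σ(aᵢ·n₀ᵢ/nᵢ) / Σ(cᵢ·n₁ᵢ/nᵢ), with n₁ᵢ = aᵢ+bᵢ (exposed), n₀ᵢ = cᵢ+dᵢ (unexposed), nᵢ = n₁ᵢ+n₀ᵢ.
Stratum 1 (2010–2014): n₁ = 506, n₀ = 3030, n = 3536; a·n₀/n = 140·3030/3536 = 119.9661; c·n₁/n = 1331·506/3536 = 190.4655
Stratum 2 (2015–2019): n₁ = 3041, n₀ = 3085, n = 6126; a·n₀/n = 383·3085/6126 = 192.8754; c·n₁/n = 1061·3041/6126 = 526.6897
RR_MH = (119.9661 + 192.8754) / (190.4655 + 526.6897) = 312.8415 / 717.1552 = 0.43623

0.436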